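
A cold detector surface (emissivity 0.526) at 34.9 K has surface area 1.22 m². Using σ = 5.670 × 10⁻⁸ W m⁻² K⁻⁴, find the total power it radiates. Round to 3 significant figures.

Area A = 1.22 m².
P = εσAT⁴ = 0.526 × 5.670×10⁻⁸ × 1.22 × (34.9)⁴ = 0.0540 W.

P ≈ 0.0540 W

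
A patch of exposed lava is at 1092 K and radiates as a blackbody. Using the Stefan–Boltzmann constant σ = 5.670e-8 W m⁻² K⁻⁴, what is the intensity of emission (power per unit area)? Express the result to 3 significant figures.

Stefan–Boltzmann: I = σT⁴ = 5.670×10⁻⁸ × (1092)⁴ = 8.06×10⁴ W/m².

I ≈ 8.06×10⁴ W/m²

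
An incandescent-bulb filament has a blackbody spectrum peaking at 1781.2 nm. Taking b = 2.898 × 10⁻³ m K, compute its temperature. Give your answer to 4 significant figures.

T ≈ 1627 K

Wien's law gives T = b/λ_max = (2.898×10⁻³ m·K)/(1.7812×10⁻⁶ m) = 1627 K.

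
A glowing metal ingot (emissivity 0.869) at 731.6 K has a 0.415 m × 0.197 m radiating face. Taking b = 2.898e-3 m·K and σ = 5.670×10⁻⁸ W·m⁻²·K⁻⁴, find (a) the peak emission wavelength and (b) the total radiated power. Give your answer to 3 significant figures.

λ_max ≈ 3.96 μm; P ≈ 1.15×10³ W

(a) λ_max = b/T = 2.898×10⁻³/731.6 = 3.961×10⁻⁶ m = 3.96 μm.
Area A = 0.415 × 0.197 = 0.081755 m².
(b) P = εσAT⁴ = 0.869×5.670×10⁻⁸×0.081755×(731.6)⁴ = 1.15×10³ W.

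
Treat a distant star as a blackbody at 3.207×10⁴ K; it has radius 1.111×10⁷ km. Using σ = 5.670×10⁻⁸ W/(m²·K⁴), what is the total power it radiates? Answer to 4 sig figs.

P ≈ 9.303×10³¹ W

Surface area A = 4πR² = 4π(1.111×10¹⁰ m)² = 1.55109×10²¹ m².
P = σAT⁴ = 5.670×10⁻⁸ × 1.55109×10²¹ × (3.207×10⁴)⁴ = 9.303×10³¹ W.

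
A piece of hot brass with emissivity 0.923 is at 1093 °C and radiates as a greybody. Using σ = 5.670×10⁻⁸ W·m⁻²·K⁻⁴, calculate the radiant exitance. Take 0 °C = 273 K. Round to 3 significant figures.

I ≈ 1.82×10⁵ W/m²

T = 1093 °C + 273 = 1366 K.
Stefan–Boltzmann: I = εσT⁴ = 0.923 × 5.670×10⁻⁸ × (1366)⁴ = 1.82×10⁵ W/m².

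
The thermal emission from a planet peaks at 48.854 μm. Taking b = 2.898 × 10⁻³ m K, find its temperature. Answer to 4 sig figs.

Wien's law gives T = b/λ_max = (2.898×10⁻³ m·K)/(4.8854×10⁻⁵ m) = 59.32 K.

T ≈ 59.32 K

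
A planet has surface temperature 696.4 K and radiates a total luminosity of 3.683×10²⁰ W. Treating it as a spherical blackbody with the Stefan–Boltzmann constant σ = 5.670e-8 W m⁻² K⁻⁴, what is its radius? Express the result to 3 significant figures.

L = 4πR²σT⁴ ⇒ R = √(L/(4πσT⁴)).
σT⁴ = 13335.8 W/m², so R = √(3.683×10²⁰/(4π×13335.8)) = 4.69×10⁷ m.

R ≈ 4.69×10⁷ m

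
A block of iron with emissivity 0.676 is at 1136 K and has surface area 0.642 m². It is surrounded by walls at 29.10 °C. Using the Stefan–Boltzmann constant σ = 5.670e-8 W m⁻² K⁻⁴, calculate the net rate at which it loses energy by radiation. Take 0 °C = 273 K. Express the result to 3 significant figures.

Surroundings: T = 29.10 °C + 273 = 302.10 K.
Area A = 0.642 m².
Net radiated power P_net = εσA(T⁴ − T₀⁴) = 0.676×5.670×10⁻⁸×0.642×(1136⁴ − 302.10⁴).
T⁴ − T₀⁴ = 1.66538×10¹² − 8.32919×10⁹ = 1.65705×10¹² K⁴, so P_net = 4.08×10⁴ W.

Net loss ≈ 4.08×10⁴ W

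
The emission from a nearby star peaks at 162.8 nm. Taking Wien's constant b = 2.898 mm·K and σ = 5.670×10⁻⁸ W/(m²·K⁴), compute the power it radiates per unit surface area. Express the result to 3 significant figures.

I ≈ 5.69×10⁹ W/m²

Wien's law: T = b/λ_max = 2.898×10⁻³/1.628×10⁻⁷ = 17801.0 K.
Then I = σT⁴ = 5.670×10⁻⁸×(17801.0)⁴ = 5.69×10⁹ W/m².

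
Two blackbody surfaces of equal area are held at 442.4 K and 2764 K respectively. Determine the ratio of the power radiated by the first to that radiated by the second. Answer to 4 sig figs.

With equal areas, P₁/P₂ = (T₁/T₂)⁴ = (442.4/2764)⁴ = 6.563×10⁻⁴.

P₁/P₂ ≈ 6.563×10⁻⁴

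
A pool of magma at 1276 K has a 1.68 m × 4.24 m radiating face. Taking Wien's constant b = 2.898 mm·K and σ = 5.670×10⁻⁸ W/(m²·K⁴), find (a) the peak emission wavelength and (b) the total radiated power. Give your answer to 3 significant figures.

(a) λ_max = b/T = 2.898×10⁻³/1276 = 2.271×10⁻⁶ m = 2.27 μm.
Area A = 1.68 × 4.24 = 7.1232 m².
(b) P = σAT⁴ = 5.670×10⁻⁸×7.1232×(1276)⁴ = 1.07×10⁶ W.

λ_max ≈ 2.27 μm; P ≈ 1.07×10⁶ W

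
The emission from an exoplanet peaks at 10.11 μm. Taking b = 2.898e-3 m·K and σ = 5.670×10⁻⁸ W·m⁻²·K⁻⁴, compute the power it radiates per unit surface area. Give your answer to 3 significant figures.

Wien's law: T = b/λ_max = 2.898×10⁻³/1.011×10⁻⁵ = 286.647 K.
Then I = σT⁴ = 5.670×10⁻⁸×(286.647)⁴ = 383 W/m².

I ≈ 383 W/m²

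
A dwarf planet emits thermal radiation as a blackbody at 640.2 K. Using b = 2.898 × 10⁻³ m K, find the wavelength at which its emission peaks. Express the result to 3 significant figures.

λ_max ≈ 4.53 μm

Wien's displacement law: λ_max = b/T = (2.898×10⁻³ m·K)/(640.2 K) = 4.527×10⁻⁶ m.
That is 4.53 μm, in the infrared range.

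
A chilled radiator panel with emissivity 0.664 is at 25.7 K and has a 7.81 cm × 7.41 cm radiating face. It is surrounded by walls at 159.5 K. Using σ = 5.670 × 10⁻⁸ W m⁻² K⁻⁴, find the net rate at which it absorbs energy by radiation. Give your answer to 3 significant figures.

Net gain ≈ 0.141 W

Area A = 0.0781 × 0.0741 = 5.78721×10⁻³ m².
Net radiated power P_net = εσA(T⁴ − T₀⁴) = 0.664×5.670×10⁻⁸×5.78721×10⁻³×(25.7⁴ − 159.5⁴).
T⁴ − T₀⁴ = 4.36247×10⁵ − 6.47206×10⁸ = -6.46770×10⁸ K⁴, so P_net = -0.141 W — negative, meaning a net gain of 0.141 W.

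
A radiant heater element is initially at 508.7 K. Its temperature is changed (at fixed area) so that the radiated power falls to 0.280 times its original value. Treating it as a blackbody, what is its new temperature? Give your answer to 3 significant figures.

P ∝ T⁴, so T₂/T₁ = (P₂/P₁)^(1/4) = (0.280)^(1/4) = 0.727427.
T₂ = 508.7 × 0.727427 = 370 K.

T₂ ≈ 370 K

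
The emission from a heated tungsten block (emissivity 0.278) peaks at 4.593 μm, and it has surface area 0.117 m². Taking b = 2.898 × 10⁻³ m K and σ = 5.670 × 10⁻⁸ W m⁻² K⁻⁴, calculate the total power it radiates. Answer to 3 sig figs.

Wien's law: T = b/λ_max = 2.898×10⁻³/4.593×10⁻⁶ = 630.960 K.
Area A = 0.117 m².
Then P = εσAT⁴ = 0.278×5.670×10⁻⁸×0.117×(630.960)⁴ = 292 W.

P ≈ 292 W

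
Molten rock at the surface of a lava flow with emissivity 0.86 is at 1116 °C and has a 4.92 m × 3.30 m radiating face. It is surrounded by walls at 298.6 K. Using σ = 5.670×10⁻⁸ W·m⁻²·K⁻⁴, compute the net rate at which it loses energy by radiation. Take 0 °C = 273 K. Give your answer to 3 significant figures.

T = 1116 °C + 273 = 1389 K.
Area A = 4.92 × 3.30 = 16.236 m².
Net radiated power P_net = εσA(T⁴ − T₀⁴) = 0.86×5.670×10⁻⁸×16.236×(1389⁴ − 298.6⁴).
T⁴ − T₀⁴ = 3.72228×10¹² − 7.94986×10⁹ = 3.71433×10¹² K⁴, so P_net = 2.94×10⁶ W.

Net loss ≈ 2.94×10⁶ W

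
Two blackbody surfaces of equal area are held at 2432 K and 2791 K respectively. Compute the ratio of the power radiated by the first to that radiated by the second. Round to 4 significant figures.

P₁/P₂ ≈ 0.5765

With equal areas, P₁/P₂ = (T₁/T₂)⁴ = (2432/2791)⁴ = 0.5765.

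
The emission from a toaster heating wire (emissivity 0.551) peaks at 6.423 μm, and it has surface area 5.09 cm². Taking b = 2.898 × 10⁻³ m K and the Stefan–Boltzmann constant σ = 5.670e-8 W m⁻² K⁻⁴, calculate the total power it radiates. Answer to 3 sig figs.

Wien's law: T = b/λ_max = 2.898×10⁻³/6.423×10⁻⁶ = 451.191 K.
Area A = 5.09 cm² = 5.09×10⁻⁴ m².
Then P = εσAT⁴ = 0.551×5.670×10⁻⁸×5.09×10⁻⁴×(451.191)⁴ = 0.659 W.

P ≈ 0.659 W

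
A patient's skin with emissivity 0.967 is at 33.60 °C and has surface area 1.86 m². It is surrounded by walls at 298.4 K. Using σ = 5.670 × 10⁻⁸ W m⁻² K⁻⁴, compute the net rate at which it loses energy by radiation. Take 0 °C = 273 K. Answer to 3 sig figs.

T = 33.60 °C + 273 = 306.60 K.
Area A = 1.86 m².
Net radiated power P_net = εσA(T⁴ − T₀⁴) = 0.967×5.670×10⁻⁸×1.86×(306.60⁴ − 298.4⁴).
T⁴ − T₀⁴ = 8.83667×10⁹ − 7.92858×10⁹ = 9.08090×10⁸ K⁴, so P_net = 92.6 W.

Net loss ≈ 92.6 W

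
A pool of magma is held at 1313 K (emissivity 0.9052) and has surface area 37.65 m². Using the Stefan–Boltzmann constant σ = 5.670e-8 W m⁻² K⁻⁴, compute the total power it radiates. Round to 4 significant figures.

Area A = 37.65 m².
P = εσAT⁴ = 0.9052 × 5.670×10⁻⁸ × 37.65 × (1313)⁴ = 5.743×10⁶ W.

P ≈ 5.743×10⁶ W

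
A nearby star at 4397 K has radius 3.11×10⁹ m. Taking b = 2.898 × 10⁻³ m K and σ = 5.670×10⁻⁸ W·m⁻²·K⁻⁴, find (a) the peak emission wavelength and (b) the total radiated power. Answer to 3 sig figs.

(a) λ_max = b/T = 2.898×10⁻³/4397 = 6.591×10⁻⁷ m = 659 nm.
Surface area A = 4πR² = 4π(3.11×10⁹ m)² = 1.21543×10²⁰ m².
(b) P = σAT⁴ = 5.670×10⁻⁸×1.21543×10²⁰×(4397)⁴ = 2.58×10²⁷ W.

λ_max ≈ 659 nm; P ≈ 2.58×10²⁷ W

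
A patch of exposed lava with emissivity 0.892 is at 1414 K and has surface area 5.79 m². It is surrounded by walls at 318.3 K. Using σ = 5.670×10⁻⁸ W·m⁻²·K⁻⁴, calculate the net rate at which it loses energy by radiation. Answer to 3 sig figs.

Area A = 5.79 m².
Net radiated power P_net = εσA(T⁴ − T₀⁴) = 0.892×5.670×10⁻⁸×5.79×(1414⁴ − 318.3⁴).
T⁴ − T₀⁴ = 3.99758×10¹² − 1.02647×10¹⁰ = 3.98732×10¹² K⁴, so P_net = 1.17×10⁶ W.

Net loss ≈ 1.17×10⁶ W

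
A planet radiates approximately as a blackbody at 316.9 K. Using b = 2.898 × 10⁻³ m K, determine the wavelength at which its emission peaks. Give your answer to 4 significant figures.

λ_max ≈ 9.145 μm

Wien's displacement law: λ_max = b/T = (2.898×10⁻³ m·K)/(316.9 K) = 9.1448×10⁻⁶ m.
That is 9.145 μm, in the infrared range.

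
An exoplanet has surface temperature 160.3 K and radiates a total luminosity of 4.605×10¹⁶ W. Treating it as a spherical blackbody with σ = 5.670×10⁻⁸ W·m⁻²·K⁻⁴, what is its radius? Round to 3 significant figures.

R ≈ 9.89×10⁶ m

L = 4πR²σT⁴ ⇒ R = √(L/(4πσT⁴)).
σT⁴ = 37.4384 W/m², so R = √(4.605×10¹⁶/(4π×37.4384)) = 9.89×10⁶ m.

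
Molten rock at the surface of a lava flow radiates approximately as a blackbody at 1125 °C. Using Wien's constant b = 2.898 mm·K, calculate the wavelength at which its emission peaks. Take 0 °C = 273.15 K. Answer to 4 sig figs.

λ_max ≈ 2.073 μm

T = 1125 °C + 273.15 = 1398.15 K.
Wien's displacement law: λ_max = b/T = (2.898×10⁻³ m·K)/(1398.15 K) = 2.0727×10⁻⁶ m.
That is 2.073 μm, in the infrared range.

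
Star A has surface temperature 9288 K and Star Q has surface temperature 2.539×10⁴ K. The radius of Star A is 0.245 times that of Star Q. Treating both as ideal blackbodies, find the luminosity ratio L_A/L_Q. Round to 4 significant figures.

L ∝ R²T⁴, so L_A/L_Q = (R_A/R_Q)²(T_A/T_Q)⁴ = (0.245)² × (9288/2.539×10⁴)⁴ = 0.060025 × 0.0179076 = 1.075×10⁻³.

L_A/L_Q ≈ 1.075×10⁻³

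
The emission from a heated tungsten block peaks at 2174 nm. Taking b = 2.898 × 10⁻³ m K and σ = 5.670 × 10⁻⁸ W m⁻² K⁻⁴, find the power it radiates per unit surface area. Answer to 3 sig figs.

Wien's law: T = b/λ_max = 2.898×10⁻³/2.174×10⁻⁶ = 1333.03 K.
Then I = σT⁴ = 5.670×10⁻⁸×(1333.03)⁴ = 1.79×10⁵ W/m².

I ≈ 1.79×10⁵ W/m²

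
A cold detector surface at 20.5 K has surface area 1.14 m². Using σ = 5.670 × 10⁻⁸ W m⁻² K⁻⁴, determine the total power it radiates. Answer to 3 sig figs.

Area A = 1.14 m².
P = σAT⁴ = 5.670×10⁻⁸ × 1.14 × (20.5)⁴ = 0.0114 W.

P ≈ 0.0114 W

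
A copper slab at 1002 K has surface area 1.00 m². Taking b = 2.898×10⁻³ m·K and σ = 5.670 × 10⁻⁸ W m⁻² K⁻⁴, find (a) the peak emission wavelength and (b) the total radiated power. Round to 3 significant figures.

(a) λ_max = b/T = 2.898×10⁻³/1002 = 2.892×10⁻⁶ m = 2.89 μm.
Area A = 1.00 m².
(b) P = σAT⁴ = 5.670×10⁻⁸×1.00×(1002)⁴ = 5.72×10⁴ W.

λ_max ≈ 2.89 μm; P ≈ 5.72×10⁴ W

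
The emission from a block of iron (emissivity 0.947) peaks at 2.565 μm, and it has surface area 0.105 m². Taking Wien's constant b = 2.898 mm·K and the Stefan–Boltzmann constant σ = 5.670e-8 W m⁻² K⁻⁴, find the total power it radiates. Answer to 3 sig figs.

P ≈ 9.19×10³ W

Wien's law: T = b/λ_max = 2.898×10⁻³/2.565×10⁻⁶ = 1129.82 K.
Area A = 0.105 m².
Then P = εσAT⁴ = 0.947×5.670×10⁻⁸×0.105×(1129.82)⁴ = 9.19×10³ W.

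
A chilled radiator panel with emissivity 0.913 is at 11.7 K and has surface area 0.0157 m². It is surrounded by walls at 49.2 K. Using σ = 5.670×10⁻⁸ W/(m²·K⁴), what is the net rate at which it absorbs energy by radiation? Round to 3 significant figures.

Area A = 0.0157 m².
Net radiated power P_net = εσA(T⁴ − T₀⁴) = 0.913×5.670×10⁻⁸×0.0157×(11.7⁴ − 49.2⁴).
T⁴ − T₀⁴ = 18738.9 − 5.85950×10⁶ = -5.84076×10⁶ K⁴, so P_net = -4.75×10⁻³ W — negative, meaning a net gain of 4.75×10⁻³ W.

Net gain ≈ 4.75×10⁻³ W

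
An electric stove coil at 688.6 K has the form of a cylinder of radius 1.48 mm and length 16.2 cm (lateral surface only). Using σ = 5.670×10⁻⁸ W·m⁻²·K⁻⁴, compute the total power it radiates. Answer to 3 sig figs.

Lateral area A = 2πrL = 2π×1.48×10⁻³×0.162 = 1.50646×10⁻³ m².
P = σAT⁴ = 5.670×10⁻⁸ × 1.50646×10⁻³ × (688.6)⁴ = 19.2 W.

P ≈ 19.2 W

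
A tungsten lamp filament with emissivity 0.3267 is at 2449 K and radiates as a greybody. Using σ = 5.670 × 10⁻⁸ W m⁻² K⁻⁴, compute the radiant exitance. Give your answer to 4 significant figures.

I ≈ 6.663×10⁵ W/m²

Stefan–Boltzmann: I = εσT⁴ = 0.3267 × 5.670×10⁻⁸ × (2449)⁴ = 6.663×10⁵ W/m².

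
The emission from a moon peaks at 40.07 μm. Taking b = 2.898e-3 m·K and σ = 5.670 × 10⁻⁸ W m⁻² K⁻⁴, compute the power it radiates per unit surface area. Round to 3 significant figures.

Wien's law: T = b/λ_max = 2.898×10⁻³/4.007×10⁻⁵ = 72.3234 K.
Then I = σT⁴ = 5.670×10⁻⁸×(72.3234)⁴ = 1.55 W/m².

I ≈ 1.55 W/m²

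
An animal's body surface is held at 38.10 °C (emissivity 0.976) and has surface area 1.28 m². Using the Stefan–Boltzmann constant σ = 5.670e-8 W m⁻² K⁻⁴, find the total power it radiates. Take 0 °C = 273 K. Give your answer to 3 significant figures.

T = 38.10 °C + 273 = 311.10 K.
Area A = 1.28 m².
P = εσAT⁴ = 0.976 × 5.670×10⁻⁸ × 1.28 × (311.10)⁴ = 664 W.

P ≈ 664 W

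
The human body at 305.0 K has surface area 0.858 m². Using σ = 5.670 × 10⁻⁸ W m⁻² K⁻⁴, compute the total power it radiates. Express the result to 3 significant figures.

Area A = 0.858 m².
P = σAT⁴ = 5.670×10⁻⁸ × 0.858 × (305.0)⁴ = 421 W.

P ≈ 421 W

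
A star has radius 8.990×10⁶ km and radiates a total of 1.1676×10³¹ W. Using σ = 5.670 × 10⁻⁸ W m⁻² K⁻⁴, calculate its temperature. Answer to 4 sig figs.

T ≈ 2.122×10⁴ K

Surface area A = 4πR² = 4π(8.990×10⁹ m)² = 1.01562×10²¹ m².
P = σAT⁴ ⇒ T = (P/(σA))^(1/4) = (1.1676×10³¹/(5.670×10⁻⁸×1.01562×10²¹))^(1/4) = 2.122×10⁴ K.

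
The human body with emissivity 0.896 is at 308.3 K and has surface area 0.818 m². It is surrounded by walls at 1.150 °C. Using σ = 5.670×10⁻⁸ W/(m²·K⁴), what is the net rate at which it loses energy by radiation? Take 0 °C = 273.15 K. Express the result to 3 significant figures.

Surroundings: T = 1.150 °C + 273.15 = 274.300 K.
Area A = 0.818 m².
Net radiated power P_net = εσA(T⁴ − T₀⁴) = 0.896×5.670×10⁻⁸×0.818×(308.3⁴ − 274.300⁴).
T⁴ − T₀⁴ = 9.03429×10⁹ − 5.66113×10⁹ = 3.37316×10⁹ K⁴, so P_net = 140 W.

Net loss ≈ 140 W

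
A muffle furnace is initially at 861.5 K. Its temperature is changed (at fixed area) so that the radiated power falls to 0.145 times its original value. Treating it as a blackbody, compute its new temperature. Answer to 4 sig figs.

P ∝ T⁴, so T₂/T₁ = (P₂/P₁)^(1/4) = (0.145)^(1/4) = 0.617081.
T₂ = 861.5 × 0.617081 = 531.6 K.

T₂ ≈ 531.6 K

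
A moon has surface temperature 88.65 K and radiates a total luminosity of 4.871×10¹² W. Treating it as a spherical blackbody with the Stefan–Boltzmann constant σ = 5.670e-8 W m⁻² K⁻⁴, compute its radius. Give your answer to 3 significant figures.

L = 4πR²σT⁴ ⇒ R = √(L/(4πσT⁴)).
σT⁴ = 3.50185 W/m², so R = √(4.871×10¹²/(4π×3.50185)) = 3.33×10⁵ m.

R ≈ 3.33×10⁵ m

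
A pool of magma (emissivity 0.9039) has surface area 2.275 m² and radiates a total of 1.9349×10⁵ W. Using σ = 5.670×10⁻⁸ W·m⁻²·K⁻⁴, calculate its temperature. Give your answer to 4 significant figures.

Area A = 2.275 m².
P = εσAT⁴ ⇒ T = (P/(εσA))^(1/4) = (1.9349×10⁵/(0.9039×5.670×10⁻⁸×2.275))^(1/4) = 1135 K.

T ≈ 1135 K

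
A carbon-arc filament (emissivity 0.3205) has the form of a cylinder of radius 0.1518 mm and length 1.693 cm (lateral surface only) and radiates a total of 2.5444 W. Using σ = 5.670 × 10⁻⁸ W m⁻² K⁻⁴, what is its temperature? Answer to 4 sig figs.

Lateral area A = 2πrL = 2π×1.518×10⁻⁴×0.01693 = 1.61476×10⁻⁵ m².
P = εσAT⁴ ⇒ T = (P/(εσA))^(1/4) = (2.5444/(0.3205×5.670×10⁻⁸×1.61476×10⁻⁵))^(1/4) = 1716 K.

T ≈ 1716 K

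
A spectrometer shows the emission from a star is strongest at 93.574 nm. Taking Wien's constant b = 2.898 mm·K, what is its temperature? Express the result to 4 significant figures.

Wien's law gives T = b/λ_max = (2.898×10⁻³ m·K)/(9.3574×10⁻⁸ m) = 3.097×10⁴ K.

T ≈ 3.097×10⁴ K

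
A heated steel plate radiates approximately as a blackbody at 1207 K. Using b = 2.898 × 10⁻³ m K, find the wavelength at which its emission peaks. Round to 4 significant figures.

Wien's displacement law: λ_max = b/T = (2.898×10⁻³ m·K)/(1207 K) = 2.4010×10⁻⁶ m.
That is 2401 nm, in the infrared range.

λ_max ≈ 2401 nm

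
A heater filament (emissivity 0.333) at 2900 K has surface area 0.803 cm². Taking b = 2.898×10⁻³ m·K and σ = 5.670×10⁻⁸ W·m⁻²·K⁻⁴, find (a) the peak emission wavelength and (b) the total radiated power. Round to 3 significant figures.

(a) λ_max = b/T = 2.898×10⁻³/2900 = 9.993×10⁻⁷ m = 0.999 μm.
Area A = 0.803 cm² = 8.03×10⁻⁵ m².
(b) P = εσAT⁴ = 0.333×5.670×10⁻⁸×8.03×10⁻⁵×(2900)⁴ = 107 W.

λ_max ≈ 0.999 μm; P ≈ 107 W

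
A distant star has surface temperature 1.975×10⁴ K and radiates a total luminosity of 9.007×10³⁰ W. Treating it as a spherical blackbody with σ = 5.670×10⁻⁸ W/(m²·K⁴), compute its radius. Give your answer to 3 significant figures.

L = 4πR²σT⁴ ⇒ R = √(L/(4πσT⁴)).
σT⁴ = 8.62683×10⁹ W/m², so R = √(9.007×10³⁰/(4π×8.62683×10⁹)) = 9.12×10⁹ m.

R ≈ 9.12×10⁹ m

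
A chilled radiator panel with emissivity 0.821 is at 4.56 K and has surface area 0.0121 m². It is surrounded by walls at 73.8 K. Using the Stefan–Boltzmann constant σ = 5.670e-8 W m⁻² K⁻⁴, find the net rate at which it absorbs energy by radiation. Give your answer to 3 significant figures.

Area A = 0.0121 m².
Net radiated power P_net = εσA(T⁴ − T₀⁴) = 0.821×5.670×10⁻⁸×0.0121×(4.56⁴ − 73.8⁴).
T⁴ − T₀⁴ = 432.374 − 2.96637×10⁷ = -2.96633×10⁷ K⁴, so P_net = -0.0167 W — negative, meaning a net gain of 0.0167 W.

Net gain ≈ 0.0167 W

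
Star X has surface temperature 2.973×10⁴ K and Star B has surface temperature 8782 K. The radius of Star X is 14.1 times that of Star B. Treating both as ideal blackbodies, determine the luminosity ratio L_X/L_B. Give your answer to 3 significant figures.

L_X/L_B ≈ 2.61×10⁴

L ∝ R²T⁴, so L_X/L_B = (R_X/R_B)²(T_X/T_B)⁴ = (14.1)² × (2.973×10⁴/8782)⁴ = 198.81 × 131.343 = 2.61×10⁴.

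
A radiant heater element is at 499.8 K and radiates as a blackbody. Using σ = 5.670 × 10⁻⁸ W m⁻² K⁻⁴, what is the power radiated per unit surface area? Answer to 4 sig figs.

Stefan–Boltzmann: I = σT⁴ = 5.670×10⁻⁸ × (499.8)⁴ = 3538 W/m².

I ≈ 3538 W/m²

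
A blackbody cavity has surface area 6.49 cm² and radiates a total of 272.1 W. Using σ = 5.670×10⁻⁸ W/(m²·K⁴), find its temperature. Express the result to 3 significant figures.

T ≈ 1.65×10³ K

Area A = 6.49 cm² = 6.49×10⁻⁴ m².
P = σAT⁴ ⇒ T = (P/(σA))^(1/4) = (272.1/(5.670×10⁻⁸×6.49×10⁻⁴))^(1/4) = 1.65×10³ K.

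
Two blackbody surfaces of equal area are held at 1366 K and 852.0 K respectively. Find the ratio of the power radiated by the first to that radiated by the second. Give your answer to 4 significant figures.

With equal areas, P₁/P₂ = (T₁/T₂)⁴ = (1366/852.0)⁴ = 6.608.

P₁/P₂ ≈ 6.608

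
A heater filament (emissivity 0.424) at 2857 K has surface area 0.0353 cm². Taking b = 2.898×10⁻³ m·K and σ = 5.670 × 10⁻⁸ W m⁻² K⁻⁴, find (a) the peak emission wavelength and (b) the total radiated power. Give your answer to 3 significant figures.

(a) λ_max = b/T = 2.898×10⁻³/2857 = 1.014×10⁻⁶ m = 1.01 μm.
Area A = 0.0353 cm² = 3.53×10⁻⁶ m².
(b) P = εσAT⁴ = 0.424×5.670×10⁻⁸×3.53×10⁻⁶×(2857)⁴ = 5.65 W.

λ_max ≈ 1.01 μm; P ≈ 5.65 W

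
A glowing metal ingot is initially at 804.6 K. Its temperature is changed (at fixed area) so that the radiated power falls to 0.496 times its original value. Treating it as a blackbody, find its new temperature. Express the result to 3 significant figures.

P ∝ T⁴, so T₂/T₁ = (P₂/P₁)^(1/4) = (0.496)^(1/4) = 0.839210.
T₂ = 804.6 × 0.839210 = 675 K.

T₂ ≈ 675 K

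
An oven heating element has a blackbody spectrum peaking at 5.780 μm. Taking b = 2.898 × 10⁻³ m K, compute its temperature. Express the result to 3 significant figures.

Wien's law gives T = b/λ_max = (2.898×10⁻³ m·K)/(5.780×10⁻⁶ m) = 501 K.

T ≈ 501 K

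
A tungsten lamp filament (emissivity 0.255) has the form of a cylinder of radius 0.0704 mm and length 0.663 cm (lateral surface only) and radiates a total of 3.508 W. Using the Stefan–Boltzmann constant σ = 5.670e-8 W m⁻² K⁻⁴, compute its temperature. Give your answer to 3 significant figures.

T ≈ 3.02×10³ K

Lateral area A = 2πrL = 2π×7.04×10⁻⁵×6.63×10⁻³ = 2.93269×10⁻⁶ m².
P = εσAT⁴ ⇒ T = (P/(εσA))^(1/4) = (3.508/(0.255×5.670×10⁻⁸×2.93269×10⁻⁶))^(1/4) = 3.02×10³ K.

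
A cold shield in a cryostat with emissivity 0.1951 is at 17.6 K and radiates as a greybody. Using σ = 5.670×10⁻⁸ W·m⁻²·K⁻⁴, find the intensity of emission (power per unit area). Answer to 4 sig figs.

Stefan–Boltzmann: I = εσT⁴ = 0.1951 × 5.670×10⁻⁸ × (17.6)⁴ = 1.061×10⁻³ W/m².

I ≈ 1.061×10⁻³ W/m²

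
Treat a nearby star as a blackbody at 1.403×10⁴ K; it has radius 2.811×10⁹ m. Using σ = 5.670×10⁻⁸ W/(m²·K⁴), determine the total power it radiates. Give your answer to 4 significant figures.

Surface area A = 4πR² = 4π(2.811×10⁹ m)² = 9.92960×10¹⁹ m².
P = σAT⁴ = 5.670×10⁻⁸ × 9.92960×10¹⁹ × (1.403×10⁴)⁴ = 2.181×10²⁹ W.

P ≈ 2.181×10²⁹ W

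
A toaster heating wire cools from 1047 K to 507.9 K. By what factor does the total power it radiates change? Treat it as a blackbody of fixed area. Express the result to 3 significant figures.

P ∝ T⁴, so P₂/P₁ = (T₂/T₁)⁴ = (507.9/1047)⁴ = (0.485100)⁴ = 0.0554.

P₂/P₁ ≈ 0.0554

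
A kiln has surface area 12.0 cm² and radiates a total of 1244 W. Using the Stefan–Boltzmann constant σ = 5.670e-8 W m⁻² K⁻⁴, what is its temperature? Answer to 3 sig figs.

Area A = 12.0 cm² = 1.20×10⁻³ m².
P = σAT⁴ ⇒ T = (P/(σA))^(1/4) = (1244/(5.670×10⁻⁸×1.20×10⁻³))^(1/4) = 2.07×10³ K.

T ≈ 2.07×10³ K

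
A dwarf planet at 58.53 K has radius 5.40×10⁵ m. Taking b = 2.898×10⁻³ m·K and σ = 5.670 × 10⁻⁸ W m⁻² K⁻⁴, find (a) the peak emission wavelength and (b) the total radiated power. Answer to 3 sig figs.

λ_max ≈ 49.5 μm; P ≈ 2.44×10¹² W

(a) λ_max = b/T = 2.898×10⁻³/58.53 = 4.951×10⁻⁵ m = 49.5 μm.
Surface area A = 4πR² = 4π(5.40×10⁵ m)² = 3.66435×10¹² m².
(b) P = σAT⁴ = 5.670×10⁻⁸×3.66435×10¹²×(58.53)⁴ = 2.44×10¹² W.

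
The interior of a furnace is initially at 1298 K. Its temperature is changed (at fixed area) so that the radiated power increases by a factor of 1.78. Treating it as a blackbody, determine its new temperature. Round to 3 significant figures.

P ∝ T⁴, so T₂/T₁ = (P₂/P₁)^(1/4) = (1.78)^(1/4) = 1.15506.
T₂ = 1298 × 1.15506 = 1.50×10³ K.

T₂ ≈ 1.50×10³ K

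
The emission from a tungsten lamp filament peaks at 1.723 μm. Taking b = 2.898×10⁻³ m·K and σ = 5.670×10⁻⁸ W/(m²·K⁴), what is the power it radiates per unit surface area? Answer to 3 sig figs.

Wien's law: T = b/λ_max = 2.898×10⁻³/1.723×10⁻⁶ = 1681.95 K.
Then I = σT⁴ = 5.670×10⁻⁸×(1681.95)⁴ = 4.54×10⁵ W/m².

I ≈ 4.54×10⁵ W/m²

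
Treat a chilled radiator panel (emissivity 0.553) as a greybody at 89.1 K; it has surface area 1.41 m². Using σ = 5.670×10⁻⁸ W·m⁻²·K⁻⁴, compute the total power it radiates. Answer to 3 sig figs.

P ≈ 2.79 W

Area A = 1.41 m².
P = εσAT⁴ = 0.553 × 5.670×10⁻⁸ × 1.41 × (89.1)⁴ = 2.79 W.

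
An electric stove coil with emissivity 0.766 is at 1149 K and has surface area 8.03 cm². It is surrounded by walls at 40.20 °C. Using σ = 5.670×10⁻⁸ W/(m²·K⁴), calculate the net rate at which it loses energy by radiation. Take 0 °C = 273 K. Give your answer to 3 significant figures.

Surroundings: T = 40.20 °C + 273 = 313.20 K.
Area A = 8.03 cm² = 8.03×10⁻⁴ m².
Net radiated power P_net = εσA(T⁴ − T₀⁴) = 0.766×5.670×10⁻⁸×8.03×10⁻⁴×(1149⁴ − 313.20⁴).
T⁴ − T₀⁴ = 1.74293×10¹² − 9.62248×10⁹ = 1.73331×10¹² K⁴, so P_net = 60.5 W.

Net loss ≈ 60.5 W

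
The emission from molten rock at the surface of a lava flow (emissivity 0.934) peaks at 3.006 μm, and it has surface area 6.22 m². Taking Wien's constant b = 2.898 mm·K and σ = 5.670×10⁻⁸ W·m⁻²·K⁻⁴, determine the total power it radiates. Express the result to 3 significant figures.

P ≈ 2.85×10⁵ W

Wien's law: T = b/λ_max = 2.898×10⁻³/3.006×10⁻⁶ = 964.072 K.
Area A = 6.22 m².
Then P = εσAT⁴ = 0.934×5.670×10⁻⁸×6.22×(964.072)⁴ = 2.85×10⁵ W.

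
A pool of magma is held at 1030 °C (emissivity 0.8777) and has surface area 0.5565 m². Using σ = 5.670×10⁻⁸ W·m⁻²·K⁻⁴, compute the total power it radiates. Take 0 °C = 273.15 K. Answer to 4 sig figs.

P ≈ 7.987×10⁴ W

T = 1030 °C + 273.15 = 1303.15 K.
Area A = 0.5565 m².
P = εσAT⁴ = 0.8777 × 5.670×10⁻⁸ × 0.5565 × (1303.15)⁴ = 7.987×10⁴ W.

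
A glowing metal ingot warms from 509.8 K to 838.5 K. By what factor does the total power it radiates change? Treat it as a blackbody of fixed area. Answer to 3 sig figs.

P ∝ T⁴, so P₂/P₁ = (T₂/T₁)⁴ = (838.5/509.8)⁴ = (1.64476)⁴ = 7.32.

P₂/P₁ ≈ 7.32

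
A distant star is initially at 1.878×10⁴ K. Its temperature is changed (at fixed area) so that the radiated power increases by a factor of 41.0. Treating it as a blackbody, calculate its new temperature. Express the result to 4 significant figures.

P ∝ T⁴, so T₂/T₁ = (P₂/P₁)^(1/4) = (41.0)^(1/4) = 2.53044.
T₂ = 1.878×10⁴ × 2.53044 = 4.752×10⁴ K.

T₂ ≈ 4.752×10⁴ K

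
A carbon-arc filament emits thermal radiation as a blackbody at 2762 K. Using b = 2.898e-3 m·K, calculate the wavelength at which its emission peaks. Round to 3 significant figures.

λ_max ≈ 1.05 μm

Wien's displacement law: λ_max = b/T = (2.898×10⁻³ m·K)/(2762 K) = 1.049×10⁻⁶ m.
That is 1.05 μm, in the infrared range.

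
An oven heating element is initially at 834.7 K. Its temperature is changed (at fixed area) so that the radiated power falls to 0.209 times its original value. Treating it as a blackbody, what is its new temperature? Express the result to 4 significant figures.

T₂ ≈ 564.4 K

P ∝ T⁴, so T₂/T₁ = (P₂/P₁)^(1/4) = (0.209)^(1/4) = 0.676140.
T₂ = 834.7 × 0.676140 = 564.4 K.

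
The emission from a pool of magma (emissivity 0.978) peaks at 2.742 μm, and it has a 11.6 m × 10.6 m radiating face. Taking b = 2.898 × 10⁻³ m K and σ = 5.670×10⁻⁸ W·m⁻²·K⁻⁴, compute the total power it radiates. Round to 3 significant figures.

P ≈ 8.51×10⁶ W

Wien's law: T = b/λ_max = 2.898×10⁻³/2.742×10⁻⁶ = 1056.89 K.
Area A = 11.6 × 10.6 = 122.96 m².
Then P = εσAT⁴ = 0.978×5.670×10⁻⁸×122.96×(1056.89)⁴ = 8.51×10⁶ W.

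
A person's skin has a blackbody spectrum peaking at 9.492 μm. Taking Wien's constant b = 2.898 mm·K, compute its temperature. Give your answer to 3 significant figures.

T ≈ 305 K

Wien's law gives T = b/λ_max = (2.898×10⁻³ m·K)/(9.492×10⁻⁶ m) = 305 K.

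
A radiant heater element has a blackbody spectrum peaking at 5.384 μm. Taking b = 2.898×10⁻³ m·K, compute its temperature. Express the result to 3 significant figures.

T ≈ 538 K

Wien's law gives T = b/λ_max = (2.898×10⁻³ m·K)/(5.384×10⁻⁶ m) = 538 K.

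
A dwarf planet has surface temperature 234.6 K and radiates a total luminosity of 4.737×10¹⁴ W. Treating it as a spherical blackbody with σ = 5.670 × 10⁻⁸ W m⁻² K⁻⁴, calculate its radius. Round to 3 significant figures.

R ≈ 4.68×10⁵ m

L = 4πR²σT⁴ ⇒ R = √(L/(4πσT⁴)).
σT⁴ = 171.749 W/m², so R = √(4.737×10¹⁴/(4π×171.749)) = 4.68×10⁵ m.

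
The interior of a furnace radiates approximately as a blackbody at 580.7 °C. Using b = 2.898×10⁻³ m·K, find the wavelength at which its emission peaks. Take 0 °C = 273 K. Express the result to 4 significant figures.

T = 580.7 °C + 273 = 853.7 K.
Wien's displacement law: λ_max = b/T = (2.898×10⁻³ m·K)/(853.7 K) = 3.3946×10⁻⁶ m.
That is 3.395 μm, in the infrared range.

λ_max ≈ 3.395 μm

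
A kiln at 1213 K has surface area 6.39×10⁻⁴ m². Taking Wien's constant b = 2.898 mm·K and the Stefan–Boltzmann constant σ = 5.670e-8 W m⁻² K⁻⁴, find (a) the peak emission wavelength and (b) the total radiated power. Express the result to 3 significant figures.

λ_max ≈ 2.39×10³ nm; P ≈ 78.4 W

(a) λ_max = b/T = 2.898×10⁻³/1213 = 2.389×10⁻⁶ m = 2.39×10³ nm.
Area A = 6.39×10⁻⁴ m².
(b) P = σAT⁴ = 5.670×10⁻⁸×6.39×10⁻⁴×(1213)⁴ = 78.4 W.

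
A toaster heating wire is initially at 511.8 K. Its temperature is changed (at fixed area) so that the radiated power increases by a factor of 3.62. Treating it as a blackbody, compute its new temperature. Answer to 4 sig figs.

P ∝ T⁴, so T₂/T₁ = (P₂/P₁)^(1/4) = (3.62)^(1/4) = 1.37936.
T₂ = 511.8 × 1.37936 = 706.0 K.

T₂ ≈ 706.0 K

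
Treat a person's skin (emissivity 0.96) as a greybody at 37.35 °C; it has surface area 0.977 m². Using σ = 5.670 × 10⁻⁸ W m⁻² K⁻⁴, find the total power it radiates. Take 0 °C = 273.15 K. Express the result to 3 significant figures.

P ≈ 494 W

T = 37.35 °C + 273.15 = 310.50 K.
Area A = 0.977 m².
P = εσAT⁴ = 0.96 × 5.670×10⁻⁸ × 0.977 × (310.50)⁴ = 494 W.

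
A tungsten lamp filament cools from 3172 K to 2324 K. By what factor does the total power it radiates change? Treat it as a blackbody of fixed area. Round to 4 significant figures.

P ∝ T⁴, so P₂/P₁ = (T₂/T₁)⁴ = (2324/3172)⁴ = (0.732661)⁴ = 0.2881.

P₂/P₁ ≈ 0.2881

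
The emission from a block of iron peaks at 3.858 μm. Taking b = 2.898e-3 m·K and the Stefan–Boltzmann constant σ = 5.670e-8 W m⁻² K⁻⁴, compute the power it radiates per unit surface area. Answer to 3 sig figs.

I ≈ 1.81×10⁴ W/m²

Wien's law: T = b/λ_max = 2.898×10⁻³/3.858×10⁻⁶ = 751.166 K.
Then I = σT⁴ = 5.670×10⁻⁸×(751.166)⁴ = 1.81×10⁴ W/m².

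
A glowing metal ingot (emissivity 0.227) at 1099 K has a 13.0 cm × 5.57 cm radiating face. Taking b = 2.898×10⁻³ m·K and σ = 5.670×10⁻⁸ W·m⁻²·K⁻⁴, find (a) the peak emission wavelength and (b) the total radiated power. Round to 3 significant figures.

(a) λ_max = b/T = 2.898×10⁻³/1099 = 2.637×10⁻⁶ m = 2.64×10³ nm.
Area A = 0.130 × 0.0557 = 7.241×10⁻³ m².
(b) P = εσAT⁴ = 0.227×5.670×10⁻⁸×7.241×10⁻³×(1099)⁴ = 136 W.

λ_max ≈ 2.64×10³ nm; P ≈ 136 W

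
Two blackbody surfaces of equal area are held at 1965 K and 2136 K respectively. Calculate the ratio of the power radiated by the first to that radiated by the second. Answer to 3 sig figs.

P₁/P₂ ≈ 0.716

With equal areas, P₁/P₂ = (T₁/T₂)⁴ = (1965/2136)⁴ = 0.716.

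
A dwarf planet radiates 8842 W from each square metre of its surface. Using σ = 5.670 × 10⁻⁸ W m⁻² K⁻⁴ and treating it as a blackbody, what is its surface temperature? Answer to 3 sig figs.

T ≈ 628 K

I = σT⁴, so T = (I/σ)^(1/4) = (8842/(5.670×10⁻⁸))^(1/4) = 628 K.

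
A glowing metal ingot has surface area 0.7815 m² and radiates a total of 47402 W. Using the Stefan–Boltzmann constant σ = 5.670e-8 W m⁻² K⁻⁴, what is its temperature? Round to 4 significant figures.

Area A = 0.7815 m².
P = σAT⁴ ⇒ T = (P/(σA))^(1/4) = (47402/(5.670×10⁻⁸×0.7815))^(1/4) = 1017 K.

T ≈ 1017 K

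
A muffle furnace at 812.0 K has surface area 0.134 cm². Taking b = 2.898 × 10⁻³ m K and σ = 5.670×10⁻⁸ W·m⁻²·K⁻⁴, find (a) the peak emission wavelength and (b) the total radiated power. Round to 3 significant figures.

λ_max ≈ 3.57 μm; P ≈ 0.330 W

(a) λ_max = b/T = 2.898×10⁻³/812.0 = 3.569×10⁻⁶ m = 3.57 μm.
Area A = 0.134 cm² = 1.34×10⁻⁵ m².
(b) P = σAT⁴ = 5.670×10⁻⁸×1.34×10⁻⁵×(812.0)⁴ = 0.330 W.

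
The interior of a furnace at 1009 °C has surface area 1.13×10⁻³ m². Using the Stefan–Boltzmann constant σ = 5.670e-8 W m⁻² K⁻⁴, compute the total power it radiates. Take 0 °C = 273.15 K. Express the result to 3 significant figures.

T = 1009 °C + 273.15 = 1282.15 K.
Area A = 1.13×10⁻³ m².
P = σAT⁴ = 5.670×10⁻⁸ × 1.13×10⁻³ × (1282.15)⁴ = 173 W.

P ≈ 173 W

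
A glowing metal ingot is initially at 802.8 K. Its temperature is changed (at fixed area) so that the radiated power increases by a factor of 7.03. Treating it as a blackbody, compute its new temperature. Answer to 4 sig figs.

T₂ ≈ 1307 K

P ∝ T⁴, so T₂/T₁ = (P₂/P₁)^(1/4) = (7.03)^(1/4) = 1.62832.
T₂ = 802.8 × 1.62832 = 1307 K.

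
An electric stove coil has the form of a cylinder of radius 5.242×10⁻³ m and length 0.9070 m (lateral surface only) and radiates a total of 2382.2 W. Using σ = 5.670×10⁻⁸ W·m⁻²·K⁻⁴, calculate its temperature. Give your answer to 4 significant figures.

T ≈ 1089 K

Lateral area A = 2πrL = 2π×5.242×10⁻³×0.9070 = 0.0298734 m².
P = σAT⁴ ⇒ T = (P/(σA))^(1/4) = (2382.2/(5.670×10⁻⁸×0.0298734))^(1/4) = 1089 K.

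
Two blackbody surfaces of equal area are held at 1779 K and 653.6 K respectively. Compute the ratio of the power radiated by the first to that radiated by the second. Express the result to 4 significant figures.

P₁/P₂ ≈ 54.89

With equal areas, P₁/P₂ = (T₁/T₂)⁴ = (1779/653.6)⁴ = 54.89.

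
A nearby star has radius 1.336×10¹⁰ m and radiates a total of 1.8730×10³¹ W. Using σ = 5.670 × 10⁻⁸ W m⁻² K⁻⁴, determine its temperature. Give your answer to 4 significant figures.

Surface area A = 4πR² = 4π(1.336×10¹⁰ m)² = 2.24297×10²¹ m².
P = σAT⁴ ⇒ T = (P/(σA))^(1/4) = (1.8730×10³¹/(5.670×10⁻⁸×2.24297×10²¹))^(1/4) = 1.959×10⁴ K.

T ≈ 1.959×10⁴ K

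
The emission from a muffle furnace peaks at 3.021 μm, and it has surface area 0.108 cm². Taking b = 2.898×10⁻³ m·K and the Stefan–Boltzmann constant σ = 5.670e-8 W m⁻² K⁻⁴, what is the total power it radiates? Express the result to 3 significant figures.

P ≈ 0.519 W

Wien's law: T = b/λ_max = 2.898×10⁻³/3.021×10⁻⁶ = 959.285 K.
Area A = 0.108 cm² = 1.08×10⁻⁵ m².
Then P = σAT⁴ = 5.670×10⁻⁸×1.08×10⁻⁵×(959.285)⁴ = 0.519 W.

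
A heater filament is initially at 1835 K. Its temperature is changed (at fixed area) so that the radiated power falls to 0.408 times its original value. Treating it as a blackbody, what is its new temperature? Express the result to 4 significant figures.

P ∝ T⁴, so T₂/T₁ = (P₂/P₁)^(1/4) = (0.408)^(1/4) = 0.799218.
T₂ = 1835 × 0.799218 = 1467 K.

T₂ ≈ 1467 K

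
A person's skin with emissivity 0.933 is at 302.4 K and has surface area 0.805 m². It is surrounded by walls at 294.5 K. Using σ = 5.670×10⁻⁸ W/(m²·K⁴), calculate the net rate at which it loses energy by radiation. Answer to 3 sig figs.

Area A = 0.805 m².
Net radiated power P_net = εσA(T⁴ − T₀⁴) = 0.933×5.670×10⁻⁸×0.805×(302.4⁴ − 294.5⁴).
T⁴ − T₀⁴ = 8.36233×10⁹ − 7.52214×10⁹ = 8.40190×10⁸ K⁴, so P_net = 35.8 W.

Net loss ≈ 35.8 W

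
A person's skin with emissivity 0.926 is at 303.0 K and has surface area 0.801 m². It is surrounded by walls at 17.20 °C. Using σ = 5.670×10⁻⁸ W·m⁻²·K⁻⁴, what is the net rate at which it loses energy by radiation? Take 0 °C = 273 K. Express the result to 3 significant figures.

Net loss ≈ 56.2 W

Surroundings: T = 17.20 °C + 273 = 290.20 K.
Area A = 0.801 m².
Net radiated power P_net = εσA(T⁴ − T₀⁴) = 0.926×5.670×10⁻⁸×0.801×(303.0⁴ − 290.20⁴).
T⁴ − T₀⁴ = 8.42889×10⁹ − 7.09234×10⁹ = 1.33655×10⁹ K⁴, so P_net = 56.2 W.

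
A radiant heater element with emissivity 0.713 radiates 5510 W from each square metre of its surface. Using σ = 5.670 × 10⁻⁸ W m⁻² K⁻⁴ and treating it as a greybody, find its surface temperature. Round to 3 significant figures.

T ≈ 608 K

I = εσT⁴, so T = (I/εσ)^(1/4) = (5510/(0.713×5.670×10⁻⁸))^(1/4) = 608 K.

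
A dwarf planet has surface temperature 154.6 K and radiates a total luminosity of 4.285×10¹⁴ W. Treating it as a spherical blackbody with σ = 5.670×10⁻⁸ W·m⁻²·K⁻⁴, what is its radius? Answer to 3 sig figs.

L = 4πR²σT⁴ ⇒ R = √(L/(4πσT⁴)).
σT⁴ = 32.3908 W/m², so R = √(4.285×10¹⁴/(4π×32.3908)) = 1.03×10⁶ m.

R ≈ 1.03×10⁶ m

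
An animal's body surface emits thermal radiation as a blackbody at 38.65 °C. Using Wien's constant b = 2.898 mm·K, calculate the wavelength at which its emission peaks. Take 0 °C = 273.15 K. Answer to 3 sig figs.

T = 38.65 °C + 273.15 = 311.80 K.
Wien's displacement law: λ_max = b/T = (2.898×10⁻³ m·K)/(311.80 K) = 9.294×10⁻⁶ m.
That is 9.29 μm, in the infrared range.

λ_max ≈ 9.29 μm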